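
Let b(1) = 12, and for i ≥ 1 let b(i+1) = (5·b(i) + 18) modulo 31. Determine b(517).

We have b(1) = 12,  b(2) = 16,  b(3) = 5,  b(4) = 12.
The sequence repeats with period 3.
(517 - 1) mod 3 = 0, so b(517) = b(1) = 12.

12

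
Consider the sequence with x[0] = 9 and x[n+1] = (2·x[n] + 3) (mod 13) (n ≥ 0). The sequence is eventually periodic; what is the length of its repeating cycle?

12

We have x[0] = 9,  x[1] = 8,  x[2] = 6,  x[3] = 2,  x[4] = 7,  x[5] = 4,  x[6] = 11,  x[7] = 12,  x[8] = 1,  x[9] = 5,  x[10] = 0,  x[11] = 3,  x[12] = 9.
The sequence repeats with period 12.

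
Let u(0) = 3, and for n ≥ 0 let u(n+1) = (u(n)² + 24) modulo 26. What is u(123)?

23

u(0) = 3; u(1) = 7; u(2) = 21; u(3) = 23; u(4) = 7.
Since u(4) = u(1) = 7, the sequence is eventually periodic: after a pre-period of length 1 it cycles with period 3.
For n ≥ 1, u(n) depends only on (n - 1) mod 3. (123 - 1) mod 3 = 2, so u(123) = u(3) = 23.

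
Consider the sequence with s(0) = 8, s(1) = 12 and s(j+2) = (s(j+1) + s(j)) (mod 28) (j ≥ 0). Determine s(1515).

We have s(0) = 8; s(1) = 12; s(2) = 20; s(3) = 4; s(4) = 24; s(5) = 0; s(6) = 24; s(7) = 24; s(8) = 20; s(9) = 16; s(10) = 8; s(11) = 24; s(12) = 4; s(13) = 0; s(14) = 4; s(15) = 4; s(16) = 8; s(17) = 12.
Since (s(16), s(17)) = (s(0), s(1)) = (8, 12) (two consecutive terms determine the rest), the sequence is periodic with period 16.
So s(1515) = s(0 + ((1515-0) mod 16)) = s(11) = 24.

24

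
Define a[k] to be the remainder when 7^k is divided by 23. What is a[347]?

19

a[0] = 1,  a[1] = 7,  a[2] = 3,  a[3] = 21,  a[4] = 9,  a[5] = 17,  a[6] = 4,  a[7] = 5,  a[8] = 12,  a[9] = 15,  a[10] = 13,  a[11] = 22,  a[12] = 16,  a[13] = 20,  a[14] = 2,  a[15] = 14,  a[16] = 6,  a[17] = 19,  a[18] = 18,  a[19] = 11,  a[20] = 8,  a[21] = 10,  a[22] = 1.
The sequence repeats with period 22.
(347 - 0) mod 22 = 17, so a[347] = a[17] = 19.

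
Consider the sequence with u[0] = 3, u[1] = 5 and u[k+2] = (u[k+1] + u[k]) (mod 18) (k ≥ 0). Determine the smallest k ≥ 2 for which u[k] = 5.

Computing terms: u[0] = 3,  u[1] = 5,  u[2] = 8,  u[3] = 13,  u[4] = 3,  u[5] = 16,  u[6] = 1,  u[7] = 17,  u[8] = 0,  u[9] = 17,  u[10] = 17,  u[11] = 16,  u[12] = 15,  u[13] = 13,  u[14] = 10,  u[15] = 5,  u[16] = 15,  u[17] = 2,  u[18] = 17,  u[19] = 1,  u[20] = 0,  u[21] = 1,  u[22] = 1,  u[23] = 2,  u[24] = 3,  u[25] = 5.
The sequence repeats with period 24.
The value 5 first appears (with k ≥ 2) at u[15].

15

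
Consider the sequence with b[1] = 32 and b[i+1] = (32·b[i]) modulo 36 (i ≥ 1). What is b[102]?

28

Computing terms: b[1] = 32, b[2] = 16, b[3] = 8, b[4] = 4, b[5] = 20, b[6] = 28, b[7] = 32.
The sequence repeats with period 6.
(102 - 1) mod 6 = 5, so b[102] = b[6] = 28.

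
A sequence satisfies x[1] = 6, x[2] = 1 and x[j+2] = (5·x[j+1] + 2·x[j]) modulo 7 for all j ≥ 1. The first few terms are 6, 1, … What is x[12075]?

Listing terms: x[1] = 6, x[2] = 1, x[3] = 3, x[4] = 3, x[5] = 0, x[6] = 6, x[7] = 2, x[8] = 1, x[9] = 2, x[10] = 5, x[11] = 1, x[12] = 1, x[13] = 0, x[14] = 2, x[15] = 3, x[16] = 5, x[17] = 3, x[18] = 4, x[19] = 5, x[20] = 5, x[21] = 0, x[22] = 3, x[23] = 1, x[24] = 4, x[25] = 1, x[26] = 6, x[27] = 4, x[28] = 4, x[29] = 0, x[30] = 1, x[31] = 5, x[32] = 6, x[33] = 5, x[34] = 2, x[35] = 6, x[36] = 6, x[37] = 0, x[38] = 5, x[39] = 4, x[40] = 2, x[41] = 4, x[42] = 3, x[43] = 2, x[44] = 2, x[45] = 0, x[46] = 4, x[47] = 6, x[48] = 3, x[49] = 6, x[50] = 1.
Since (x[49], x[50]) = (x[1], x[2]) = (6, 1) (two consecutive terms determine the rest), the sequence is periodic with period 48.
So x[12075] = x[1 + ((12075-1) mod 48)] = x[27] = 4.

4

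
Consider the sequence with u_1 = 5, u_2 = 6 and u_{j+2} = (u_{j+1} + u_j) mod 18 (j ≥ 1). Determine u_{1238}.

12

u_1 = 5,  u_2 = 6,  u_3 = 11,  u_4 = 17,  u_5 = 10,  u_6 = 9,  u_7 = 1,  u_8 = 10,  u_9 = 11,  u_{10} = 3,  u_{11} = 14,  u_{12} = 17,  u_{13} = 13,  u_{14} = 12,  u_{15} = 7,  u_{16} = 1,  u_{17} = 8,  u_{18} = 9,  u_{19} = 17,  u_{20} = 8,  u_{21} = 7,  u_{22} = 15,  u_{23} = 4,  u_{24} = 1,  u_{25} = 5,  u_{26} = 6.
The sequence repeats with period 24.
(1238 - 1) mod 24 = 13, so u_{1238} = u_{14} = 12.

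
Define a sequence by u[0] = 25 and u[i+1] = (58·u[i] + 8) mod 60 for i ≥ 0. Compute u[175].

24

We have u[0] = 25; u[1] = 18; u[2] = 32; u[3] = 4; u[4] = 0; u[5] = 8; u[6] = 52; u[7] = 24; u[8] = 20; u[9] = 28; u[10] = 12; u[11] = 44; u[12] = 40; u[13] = 48; u[14] = 32.
Since u[14] = u[2] = 32, the sequence is eventually periodic: after a pre-period of length 2 it cycles with period 12.
For i ≥ 2, u[i] depends only on (i - 2) mod 12. (175 - 2) mod 12 = 5, so u[175] = u[7] = 24.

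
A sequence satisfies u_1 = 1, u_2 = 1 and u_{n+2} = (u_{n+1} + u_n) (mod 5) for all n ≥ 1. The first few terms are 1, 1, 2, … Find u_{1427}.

3

Computing terms: u_1 = 1; u_2 = 1; u_3 = 2; u_4 = 3; u_5 = 0; u_6 = 3; u_7 = 3; u_8 = 1; u_9 = 4; u_{10} = 0; u_{11} = 4; u_{12} = 4; u_{13} = 3; u_{14} = 2; u_{15} = 0; u_{16} = 2; u_{17} = 2; u_{18} = 4; u_{19} = 1; u_{20} = 0; u_{21} = 1; u_{22} = 1.
The sequence repeats with period 20.
(1427 - 1) mod 20 = 6, so u_{1427} = u_7 = 3.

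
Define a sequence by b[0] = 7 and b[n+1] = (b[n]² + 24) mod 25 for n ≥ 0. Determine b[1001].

23

We have b[0] = 7, b[1] = 23, b[2] = 3, b[3] = 8, b[4] = 13, b[5] = 18, b[6] = 23.
Since b[6] = b[1] = 23, the sequence is eventually periodic: after a pre-period of length 1 it cycles with period 5.
For n ≥ 1, b[n] depends only on (n - 1) mod 5. (1001 - 1) mod 5 = 0, so b[1001] = b[1] = 23.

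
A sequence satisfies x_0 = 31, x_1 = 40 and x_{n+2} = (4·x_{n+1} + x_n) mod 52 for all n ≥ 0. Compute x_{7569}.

Listing terms: x_0 = 31,  x_1 = 40,  x_2 = 35,  x_3 = 24,  x_4 = 27,  x_5 = 28,  x_6 = 35,  x_7 = 12,  x_8 = 31,  x_9 = 32,  x_{10} = 3,  x_{11} = 44,  x_{12} = 23,  x_{13} = 32,  x_{14} = 47,  x_{15} = 12,  x_{16} = 43,  x_{17} = 28,  x_{18} = 51,  x_{19} = 24,  x_{20} = 43,  x_{21} = 40,  x_{22} = 47,  x_{23} = 20,  x_{24} = 23,  x_{25} = 8,  x_{26} = 3,  x_{27} = 20,  x_{28} = 31,  x_{29} = 40.
The sequence repeats with period 28.
(7569 - 0) mod 28 = 9, so x_{7569} = x_9 = 32.

32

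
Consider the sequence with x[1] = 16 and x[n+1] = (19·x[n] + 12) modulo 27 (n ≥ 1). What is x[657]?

Computing terms: x[1] = 16; x[2] = 19; x[3] = 22; x[4] = 25; x[5] = 1; x[6] = 4; x[7] = 7; x[8] = 10; x[9] = 13; x[10] = 16.
Since x[10] = x[1] = 16, the sequence is periodic with period 9.
(657 - 1) mod 9 = 8, so x[657] = x[9] = 13.

13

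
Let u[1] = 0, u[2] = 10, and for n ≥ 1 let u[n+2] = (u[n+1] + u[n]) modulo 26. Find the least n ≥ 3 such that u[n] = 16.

Listing terms: u[1] = 0; u[2] = 10; u[3] = 10; u[4] = 20; u[5] = 4; u[6] = 24; u[7] = 2; u[8] = 0; u[9] = 2; u[10] = 2; u[11] = 4; u[12] = 6; u[13] = 10; u[14] = 16; u[15] = 0; u[16] = 16; u[17] = 16; u[18] = 6; u[19] = 22; u[20] = 2; u[21] = 24; u[22] = 0; u[23] = 24; u[24] = 24; u[25] = 22; u[26] = 20; u[27] = 16; u[28] = 10; u[29] = 0; u[30] = 10.
The sequence repeats with period 28.
The value 16 first appears (with n ≥ 3) at u[14].

14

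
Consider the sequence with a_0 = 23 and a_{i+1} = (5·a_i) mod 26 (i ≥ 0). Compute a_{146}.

3

a_0 = 23, a_1 = 11, a_2 = 3, a_3 = 15, a_4 = 23.
The sequence repeats with period 4.
So a_{146} = a_{0 + ((146-0) mod 4)} = a_2 = 3.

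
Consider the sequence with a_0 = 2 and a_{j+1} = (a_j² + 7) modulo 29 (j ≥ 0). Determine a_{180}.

Listing terms: a_0 = 2,  a_1 = 11,  a_2 = 12,  a_3 = 6,  a_4 = 14,  a_5 = 0,  a_6 = 7,  a_7 = 27,  a_8 = 11.
Since a_8 = a_1 = 11, the sequence is eventually periodic: after a pre-period of length 1 it cycles with period 7.
For j ≥ 1, a_j depends only on (j - 1) mod 7. (180 - 1) mod 7 = 4, so a_{180} = a_5 = 0.

0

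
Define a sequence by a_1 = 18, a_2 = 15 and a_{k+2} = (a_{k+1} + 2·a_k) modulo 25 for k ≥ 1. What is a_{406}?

20

a_1 = 18, a_2 = 15, a_3 = 1, a_4 = 6, a_5 = 8, a_6 = 20, a_7 = 11, a_8 = 1, a_9 = 23, a_{10} = 0, a_{11} = 21, a_{12} = 21, a_{13} = 13, a_{14} = 5, a_{15} = 6, a_{16} = 16, a_{17} = 3, a_{18} = 10, a_{19} = 16, a_{20} = 11, a_{21} = 18, a_{22} = 15.
The sequence repeats with period 20.
So a_{406} = a_{1 + ((406-1) mod 20)} = a_6 = 20.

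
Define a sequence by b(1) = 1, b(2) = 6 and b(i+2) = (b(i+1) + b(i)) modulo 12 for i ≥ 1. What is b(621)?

Computing terms: b(1) = 1, b(2) = 6, b(3) = 7, b(4) = 1, b(5) = 8, b(6) = 9, b(7) = 5, b(8) = 2, b(9) = 7, b(10) = 9, b(11) = 4, b(12) = 1, b(13) = 5, b(14) = 6, b(15) = 11, b(16) = 5, b(17) = 4, b(18) = 9, b(19) = 1, b(20) = 10, b(21) = 11, b(22) = 9, b(23) = 8, b(24) = 5, b(25) = 1, b(26) = 6.
The sequence repeats with period 24.
So b(621) = b(1 + ((621-1) mod 24)) = b(21) = 11.

11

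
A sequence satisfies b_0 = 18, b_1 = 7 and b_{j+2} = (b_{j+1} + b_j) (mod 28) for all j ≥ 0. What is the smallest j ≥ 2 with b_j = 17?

8

Listing terms: b_0 = 18; b_1 = 7; b_2 = 25; b_3 = 4; b_4 = 1; b_5 = 5; b_6 = 6; b_7 = 11; b_8 = 17; b_9 = 0; b_{10} = 17; b_{11} = 17; b_{12} = 6; b_{13} = 23; b_{14} = 1; b_{15} = 24; b_{16} = 25; b_{17} = 21; b_{18} = 18; b_{19} = 11; b_{20} = 1; b_{21} = 12; b_{22} = 13; b_{23} = 25; b_{24} = 10; b_{25} = 7; b_{26} = 17; b_{27} = 24; b_{28} = 13; b_{29} = 9; b_{30} = 22; b_{31} = 3; b_{32} = 25; b_{33} = 0; b_{34} = 25; b_{35} = 25; b_{36} = 22; b_{37} = 19; b_{38} = 13; b_{39} = 4; b_{40} = 17; b_{41} = 21; b_{42} = 10; b_{43} = 3; b_{44} = 13; b_{45} = 16; b_{46} = 1; b_{47} = 17; b_{48} = 18; b_{49} = 7.
Since (b_{48}, b_{49}) = (b_0, b_1) = (18, 7) (two consecutive terms determine the rest), the sequence is periodic with period 48.
The value 17 first appears (with j ≥ 2) at b_8.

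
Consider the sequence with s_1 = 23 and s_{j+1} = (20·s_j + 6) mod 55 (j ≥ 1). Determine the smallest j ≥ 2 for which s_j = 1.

Listing terms: s_1 = 23,  s_2 = 26,  s_3 = 31,  s_4 = 21,  s_5 = 41,  s_6 = 1,  s_7 = 26.
Since s_7 = s_2 = 26, the sequence is eventually periodic: after a pre-period of length 1 it cycles with period 5.
The value 1 first appears (with j ≥ 2) at s_6.

6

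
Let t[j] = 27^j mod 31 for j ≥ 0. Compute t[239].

Computing terms: t[0] = 1, t[1] = 27, t[2] = 16, t[3] = 29, t[4] = 8, t[5] = 30, t[6] = 4, t[7] = 15, t[8] = 2, t[9] = 23, t[10] = 1.
Since t[10] = t[0] = 1, the sequence is periodic with period 10.
(239 - 0) mod 10 = 9, so t[239] = t[9] = 23.

23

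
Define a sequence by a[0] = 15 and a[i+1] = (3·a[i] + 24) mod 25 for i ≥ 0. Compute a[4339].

Listing terms: a[0] = 15; a[1] = 19; a[2] = 6; a[3] = 17; a[4] = 0; a[5] = 24; a[6] = 21; a[7] = 12; a[8] = 10; a[9] = 4; a[10] = 11; a[11] = 7; a[12] = 20; a[13] = 9; a[14] = 1; a[15] = 2; a[16] = 5; a[17] = 14; a[18] = 16; a[19] = 22; a[20] = 15.
Since a[20] = a[0] = 15, the sequence is periodic with period 20.
So a[4339] = a[0 + ((4339-0) mod 20)] = a[19] = 22.

22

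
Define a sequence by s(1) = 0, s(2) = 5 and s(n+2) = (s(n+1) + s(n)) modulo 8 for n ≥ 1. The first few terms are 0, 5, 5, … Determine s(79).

s(1) = 0; s(2) = 5; s(3) = 5; s(4) = 2; s(5) = 7; s(6) = 1; s(7) = 0; s(8) = 1; s(9) = 1; s(10) = 2; s(11) = 3; s(12) = 5; s(13) = 0; s(14) = 5.
Since (s(13), s(14)) = (s(1), s(2)) = (0, 5) (two consecutive terms determine the rest), the sequence is periodic with period 12.
(79 - 1) mod 12 = 6, so s(79) = s(7) = 0.

0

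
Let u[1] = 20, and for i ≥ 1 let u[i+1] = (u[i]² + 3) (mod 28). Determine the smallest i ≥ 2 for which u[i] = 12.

3

Listing terms: u[1] = 20; u[2] = 11; u[3] = 12; u[4] = 7; u[5] = 24; u[6] = 19; u[7] = 0; u[8] = 3; u[9] = 12.
Since u[9] = u[3] = 12, the sequence is eventually periodic: after a pre-period of length 2 it cycles with period 6.
The value 12 first appears (with i ≥ 2) at u[3].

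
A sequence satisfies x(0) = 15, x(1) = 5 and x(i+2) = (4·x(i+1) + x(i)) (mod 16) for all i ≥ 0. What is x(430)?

x(0) = 15, x(1) = 5, x(2) = 3, x(3) = 1, x(4) = 7, x(5) = 13, x(6) = 11, x(7) = 9, x(8) = 15, x(9) = 5.
The sequence repeats with period 8.
(430 - 0) mod 8 = 6, so x(430) = x(6) = 11.

11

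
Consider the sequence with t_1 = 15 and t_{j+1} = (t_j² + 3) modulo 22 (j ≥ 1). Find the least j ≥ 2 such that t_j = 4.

4

We have t_1 = 15,  t_2 = 8,  t_3 = 1,  t_4 = 4,  t_5 = 19,  t_6 = 12,  t_7 = 15.
Since t_7 = t_1 = 15, the sequence is periodic with period 6.
The value 4 first appears (with j ≥ 2) at t_4.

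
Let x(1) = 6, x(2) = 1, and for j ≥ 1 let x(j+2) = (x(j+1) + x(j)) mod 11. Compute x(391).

x(1) = 6; x(2) = 1; x(3) = 7; x(4) = 8; x(5) = 4; x(6) = 1; x(7) = 5; x(8) = 6; x(9) = 0; x(10) = 6; x(11) = 6; x(12) = 1.
Since (x(11), x(12)) = (x(1), x(2)) = (6, 1) (two consecutive terms determine the rest), the sequence is periodic with period 10.
(391 - 1) mod 10 = 0, so x(391) = x(1) = 6.

6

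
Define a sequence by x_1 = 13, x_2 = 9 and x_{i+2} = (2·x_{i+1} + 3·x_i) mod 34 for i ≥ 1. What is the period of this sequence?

16

Listing terms: x_1 = 13,  x_2 = 9,  x_3 = 23,  x_4 = 5,  x_5 = 11,  x_6 = 3,  x_7 = 5,  x_8 = 19,  x_9 = 19,  x_{10} = 27,  x_{11} = 9,  x_{12} = 31,  x_{13} = 21,  x_{14} = 33,  x_{15} = 27,  x_{16} = 17,  x_{17} = 13,  x_{18} = 9.
The sequence repeats with period 16.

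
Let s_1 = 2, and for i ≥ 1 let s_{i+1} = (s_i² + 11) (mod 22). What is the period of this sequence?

We have s_1 = 2,  s_2 = 15,  s_3 = 16,  s_4 = 3,  s_5 = 20,  s_6 = 15.
Since s_6 = s_2 = 15, the sequence is eventually periodic: after a pre-period of length 1 it cycles with period 4.

4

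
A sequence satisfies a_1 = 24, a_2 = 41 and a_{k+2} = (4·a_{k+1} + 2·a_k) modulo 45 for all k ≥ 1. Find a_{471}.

We have a_1 = 24, a_2 = 41, a_3 = 32, a_4 = 30, a_5 = 4, a_6 = 31, a_7 = 42, a_8 = 5, a_9 = 14, a_{10} = 21, a_{11} = 22, a_{12} = 40, a_{13} = 24, a_{14} = 41.
Since (a_{13}, a_{14}) = (a_1, a_2) = (24, 41) (two consecutive terms determine the rest), the sequence is periodic with period 12.
So a_{471} = a_{1 + ((471-1) mod 12)} = a_3 = 32.

32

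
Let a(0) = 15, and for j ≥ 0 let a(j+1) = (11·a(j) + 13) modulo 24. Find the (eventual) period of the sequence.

4

a(0) = 15,  a(1) = 10,  a(2) = 3,  a(3) = 22,  a(4) = 15.
The sequence repeats with period 4.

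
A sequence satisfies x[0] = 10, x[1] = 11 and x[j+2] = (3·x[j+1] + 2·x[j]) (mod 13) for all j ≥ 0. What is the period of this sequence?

12

x[0] = 10,  x[1] = 11,  x[2] = 1,  x[3] = 12,  x[4] = 12,  x[5] = 8,  x[6] = 9,  x[7] = 4,  x[8] = 4,  x[9] = 7,  x[10] = 3,  x[11] = 10,  x[12] = 10,  x[13] = 11.
The sequence repeats with period 12.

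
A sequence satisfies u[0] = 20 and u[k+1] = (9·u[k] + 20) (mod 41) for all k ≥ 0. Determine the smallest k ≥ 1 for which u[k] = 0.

We have u[0] = 20, u[1] = 36, u[2] = 16, u[3] = 0, u[4] = 20.
Since u[4] = u[0] = 20, the sequence is periodic with period 4.
The value 0 first appears (with k ≥ 1) at u[3].

3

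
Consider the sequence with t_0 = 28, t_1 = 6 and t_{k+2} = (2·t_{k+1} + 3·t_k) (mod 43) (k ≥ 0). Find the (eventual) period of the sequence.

We have t_0 = 28,  t_1 = 6,  t_2 = 10,  t_3 = 38,  t_4 = 20,  t_5 = 25,  t_6 = 24,  t_7 = 37,  t_8 = 17,  t_9 = 16,  t_{10} = 40,  t_{11} = 42,  t_{12} = 32,  t_{13} = 18,  t_{14} = 3,  t_{15} = 17,  t_{16} = 0,  t_{17} = 8,  t_{18} = 16,  t_{19} = 13,  t_{20} = 31,  t_{21} = 15,  t_{22} = 37,  t_{23} = 33,  t_{24} = 5,  t_{25} = 23,  t_{26} = 18,  t_{27} = 19,  t_{28} = 6,  t_{29} = 26,  t_{30} = 27,  t_{31} = 3,  t_{32} = 1,  t_{33} = 11,  t_{34} = 25,  t_{35} = 40,  t_{36} = 26,  t_{37} = 0,  t_{38} = 35,  t_{39} = 27,  t_{40} = 30,  t_{41} = 12,  t_{42} = 28,  t_{43} = 6.
The sequence repeats with period 42.

42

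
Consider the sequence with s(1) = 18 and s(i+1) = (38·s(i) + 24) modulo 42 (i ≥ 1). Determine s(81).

6

s(1) = 18,  s(2) = 36,  s(3) = 6,  s(4) = 0,  s(5) = 24,  s(6) = 12,  s(7) = 18.
The sequence repeats with period 6.
So s(81) = s(1 + ((81-1) mod 6)) = s(3) = 6.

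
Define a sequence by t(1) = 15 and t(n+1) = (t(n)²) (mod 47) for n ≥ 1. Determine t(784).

Computing terms: t(1) = 15,  t(2) = 37,  t(3) = 6,  t(4) = 36,  t(5) = 27,  t(6) = 24,  t(7) = 12,  t(8) = 3,  t(9) = 9,  t(10) = 34,  t(11) = 28,  t(12) = 32,  t(13) = 37.
Since t(13) = t(2) = 37, the sequence is eventually periodic: after a pre-period of length 1 it cycles with period 11.
For n ≥ 2, t(n) depends only on (n - 2) mod 11. (784 - 2) mod 11 = 1, so t(784) = t(3) = 6.

6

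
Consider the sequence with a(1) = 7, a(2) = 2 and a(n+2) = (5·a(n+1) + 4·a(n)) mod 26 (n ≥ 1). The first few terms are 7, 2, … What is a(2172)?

Listing terms: a(1) = 7, a(2) = 2, a(3) = 12, a(4) = 16, a(5) = 24, a(6) = 2, a(7) = 2, a(8) = 18, a(9) = 20, a(10) = 16, a(11) = 4, a(12) = 6, a(13) = 20, a(14) = 20, a(15) = 24, a(16) = 18, a(17) = 4, a(18) = 14, a(19) = 8, a(20) = 18, a(21) = 18, a(22) = 6, a(23) = 24, a(24) = 14, a(25) = 10, a(26) = 2, a(27) = 24, a(28) = 24, a(29) = 8, a(30) = 6, a(31) = 10, a(32) = 22, a(33) = 20, a(34) = 6, a(35) = 6, a(36) = 2, a(37) = 8, a(38) = 22, a(39) = 12, a(40) = 18, a(41) = 8, a(42) = 8, a(43) = 20, a(44) = 2, a(45) = 12.
Since (a(44), a(45)) = (a(2), a(3)) = (2, 12) (two consecutive terms determine the rest), the sequence is eventually periodic: after a pre-period of length 1 it cycles with period 42.
For n ≥ 2, a(n) depends only on (n - 2) mod 42. (2172 - 2) mod 42 = 28, so a(2172) = a(30) = 6.

6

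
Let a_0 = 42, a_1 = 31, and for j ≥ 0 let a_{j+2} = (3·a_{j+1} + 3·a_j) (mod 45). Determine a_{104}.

27

a_0 = 42, a_1 = 31, a_2 = 39, a_3 = 30, a_4 = 27, a_5 = 36, a_6 = 9, a_7 = 0, a_8 = 27, a_9 = 36.
Since (a_8, a_9) = (a_4, a_5) = (27, 36) (two consecutive terms determine the rest), the sequence is eventually periodic: after a pre-period of length 4 it cycles with period 4.
For j ≥ 4, a_j depends only on (j - 4) mod 4. (104 - 4) mod 4 = 0, so a_{104} = a_4 = 27.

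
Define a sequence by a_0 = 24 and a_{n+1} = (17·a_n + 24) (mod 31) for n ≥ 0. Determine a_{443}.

a_0 = 24; a_1 = 29; a_2 = 21; a_3 = 9; a_4 = 22; a_5 = 26; a_6 = 1; a_7 = 10; a_8 = 8; a_9 = 5; a_{10} = 16; a_{11} = 17; a_{12} = 3; a_{13} = 13; a_{14} = 28; a_{15} = 4; a_{16} = 30; a_{17} = 7; a_{18} = 19; a_{19} = 6; a_{20} = 2; a_{21} = 27; a_{22} = 18; a_{23} = 20; a_{24} = 23; a_{25} = 12; a_{26} = 11; a_{27} = 25; a_{28} = 15; a_{29} = 0; a_{30} = 24.
Since a_{30} = a_0 = 24, the sequence is periodic with period 30.
(443 - 0) mod 30 = 23, so a_{443} = a_{23} = 20.

20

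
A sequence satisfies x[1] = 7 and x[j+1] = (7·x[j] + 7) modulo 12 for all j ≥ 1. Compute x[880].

4

Listing terms: x[1] = 7; x[2] = 8; x[3] = 3; x[4] = 4; x[5] = 11; x[6] = 0; x[7] = 7.
The sequence repeats with period 6.
(880 - 1) mod 6 = 3, so x[880] = x[4] = 4.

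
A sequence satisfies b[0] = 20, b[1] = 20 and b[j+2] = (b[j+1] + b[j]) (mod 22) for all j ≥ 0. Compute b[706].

We have b[0] = 20,  b[1] = 20,  b[2] = 18,  b[3] = 16,  b[4] = 12,  b[5] = 6,  b[6] = 18,  b[7] = 2,  b[8] = 20,  b[9] = 0,  b[10] = 20,  b[11] = 20.
Since (b[10], b[11]) = (b[0], b[1]) = (20, 20) (two consecutive terms determine the rest), the sequence is periodic with period 10.
So b[706] = b[0 + ((706-0) mod 10)] = b[6] = 18.

18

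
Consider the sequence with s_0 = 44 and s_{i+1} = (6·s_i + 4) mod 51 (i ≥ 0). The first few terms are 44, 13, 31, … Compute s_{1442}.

31

Computing terms: s_0 = 44, s_1 = 13, s_2 = 31, s_3 = 37, s_4 = 22, s_5 = 34, s_6 = 4, s_7 = 28, s_8 = 19, s_9 = 16, s_{10} = 49, s_{11} = 43, s_{12} = 7, s_{13} = 46, s_{14} = 25, s_{15} = 1, s_{16} = 10, s_{17} = 13.
Since s_{17} = s_1 = 13, the sequence is eventually periodic: after a pre-period of length 1 it cycles with period 16.
For i ≥ 1, s_i depends only on (i - 1) mod 16. (1442 - 1) mod 16 = 1, so s_{1442} = s_2 = 31.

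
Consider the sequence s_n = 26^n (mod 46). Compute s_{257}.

Computing terms: s_0 = 1,  s_1 = 26,  s_2 = 32,  s_3 = 4,  s_4 = 12,  s_5 = 36,  s_6 = 16,  s_7 = 2,  s_8 = 6,  s_9 = 18,  s_{10} = 8,  s_{11} = 24,  s_{12} = 26.
Since s_{12} = s_1 = 26, the sequence is eventually periodic: after a pre-period of length 1 it cycles with period 11.
For n ≥ 1, s_n depends only on (n - 1) mod 11. (257 - 1) mod 11 = 3, so s_{257} = s_4 = 12.

12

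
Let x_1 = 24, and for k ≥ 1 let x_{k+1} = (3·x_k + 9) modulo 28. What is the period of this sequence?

Listing terms: x_1 = 24,  x_2 = 25,  x_3 = 0,  x_4 = 9,  x_5 = 8,  x_6 = 5,  x_7 = 24.
Since x_7 = x_1 = 24, the sequence is periodic with period 6.

6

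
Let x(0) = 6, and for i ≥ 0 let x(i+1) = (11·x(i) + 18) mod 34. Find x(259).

We have x(0) = 6; x(1) = 16; x(2) = 24; x(3) = 10; x(4) = 26; x(5) = 32; x(6) = 30; x(7) = 8; x(8) = 4; x(9) = 28; x(10) = 20; x(11) = 0; x(12) = 18; x(13) = 12; x(14) = 14; x(15) = 2; x(16) = 6.
The sequence repeats with period 16.
(259 - 0) mod 16 = 3, so x(259) = x(3) = 10.

10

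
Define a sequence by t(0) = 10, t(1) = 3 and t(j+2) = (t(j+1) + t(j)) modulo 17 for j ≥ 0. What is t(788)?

7

t(0) = 10, t(1) = 3, t(2) = 13, t(3) = 16, t(4) = 12, t(5) = 11, t(6) = 6, t(7) = 0, t(8) = 6, t(9) = 6, t(10) = 12, t(11) = 1, t(12) = 13, t(13) = 14, t(14) = 10, t(15) = 7, t(16) = 0, t(17) = 7, t(18) = 7, t(19) = 14, t(20) = 4, t(21) = 1, t(22) = 5, t(23) = 6, t(24) = 11, t(25) = 0, t(26) = 11, t(27) = 11, t(28) = 5, t(29) = 16, t(30) = 4, t(31) = 3, t(32) = 7, t(33) = 10, t(34) = 0, t(35) = 10, t(36) = 10, t(37) = 3.
The sequence repeats with period 36.
(788 - 0) mod 36 = 32, so t(788) = t(32) = 7.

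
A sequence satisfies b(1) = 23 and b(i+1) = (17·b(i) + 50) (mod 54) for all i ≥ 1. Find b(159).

We have b(1) = 23,  b(2) = 9,  b(3) = 41,  b(4) = 45,  b(5) = 5,  b(6) = 27,  b(7) = 23.
Since b(7) = b(1) = 23, the sequence is periodic with period 6.
(159 - 1) mod 6 = 2, so b(159) = b(3) = 41.

41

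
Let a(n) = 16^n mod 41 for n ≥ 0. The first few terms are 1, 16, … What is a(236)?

16

a(0) = 1, a(1) = 16, a(2) = 10, a(3) = 37, a(4) = 18, a(5) = 1.
Since a(5) = a(0) = 1, the sequence is periodic with period 5.
(236 - 0) mod 5 = 1, so a(236) = a(1) = 16.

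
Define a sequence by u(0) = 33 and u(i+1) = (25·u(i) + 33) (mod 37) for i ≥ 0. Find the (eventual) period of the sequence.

Computing terms: u(0) = 33, u(1) = 7, u(2) = 23, u(3) = 16, u(4) = 26, u(5) = 17, u(6) = 14, u(7) = 13, u(8) = 25, u(9) = 29, u(10) = 18, u(11) = 2, u(12) = 9, u(13) = 36, u(14) = 8, u(15) = 11, u(16) = 12, u(17) = 0, u(18) = 33.
The sequence repeats with period 18.

18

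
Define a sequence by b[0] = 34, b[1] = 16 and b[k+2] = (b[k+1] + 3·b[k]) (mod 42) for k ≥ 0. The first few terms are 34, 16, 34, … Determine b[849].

Computing terms: b[0] = 34, b[1] = 16, b[2] = 34, b[3] = 40, b[4] = 16, b[5] = 10, b[6] = 16, b[7] = 4, b[8] = 10, b[9] = 22, b[10] = 10, b[11] = 34, b[12] = 22, b[13] = 40, b[14] = 22, b[15] = 16, b[16] = 40, b[17] = 4, b[18] = 40, b[19] = 10, b[20] = 4, b[21] = 34, b[22] = 4, b[23] = 22, b[24] = 34, b[25] = 16.
The sequence repeats with period 24.
(849 - 0) mod 24 = 9, so b[849] = b[9] = 22.

22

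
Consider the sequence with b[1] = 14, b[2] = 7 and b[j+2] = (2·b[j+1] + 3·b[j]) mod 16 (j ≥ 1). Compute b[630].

3

Computing terms: b[1] = 14,  b[2] = 7,  b[3] = 8,  b[4] = 5,  b[5] = 2,  b[6] = 3,  b[7] = 12,  b[8] = 1,  b[9] = 6,  b[10] = 15,  b[11] = 0,  b[12] = 13,  b[13] = 10,  b[14] = 11,  b[15] = 4,  b[16] = 9,  b[17] = 14,  b[18] = 7.
Since (b[17], b[18]) = (b[1], b[2]) = (14, 7) (two consecutive terms determine the rest), the sequence is periodic with period 16.
(630 - 1) mod 16 = 5, so b[630] = b[6] = 3.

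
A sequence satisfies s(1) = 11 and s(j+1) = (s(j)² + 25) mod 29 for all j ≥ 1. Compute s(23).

s(1) = 11; s(2) = 1; s(3) = 26; s(4) = 5; s(5) = 21; s(6) = 2; s(7) = 0; s(8) = 25; s(9) = 12; s(10) = 24; s(11) = 21.
Since s(11) = s(5) = 21, the sequence is eventually periodic: after a pre-period of length 4 it cycles with period 6.
For j ≥ 5, s(j) depends only on (j - 5) mod 6. (23 - 5) mod 6 = 0, so s(23) = s(5) = 21.

21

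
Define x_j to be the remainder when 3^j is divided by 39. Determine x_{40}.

Computing terms: x_1 = 3,  x_2 = 9,  x_3 = 27,  x_4 = 3.
Since x_4 = x_1 = 3, the sequence is periodic with period 3.
So x_{40} = x_{1 + ((40-1) mod 3)} = x_1 = 3.

3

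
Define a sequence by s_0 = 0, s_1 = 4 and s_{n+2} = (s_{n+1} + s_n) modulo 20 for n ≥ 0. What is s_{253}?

Computing terms: s_0 = 0, s_1 = 4, s_2 = 4, s_3 = 8, s_4 = 12, s_5 = 0, s_6 = 12, s_7 = 12, s_8 = 4, s_9 = 16, s_{10} = 0, s_{11} = 16, s_{12} = 16, s_{13} = 12, s_{14} = 8, s_{15} = 0, s_{16} = 8, s_{17} = 8, s_{18} = 16, s_{19} = 4, s_{20} = 0, s_{21} = 4.
The sequence repeats with period 20.
(253 - 0) mod 20 = 13, so s_{253} = s_{13} = 12.

12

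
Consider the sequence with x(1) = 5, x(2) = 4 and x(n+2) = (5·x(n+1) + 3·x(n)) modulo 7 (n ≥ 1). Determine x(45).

0

Computing terms: x(1) = 5,  x(2) = 4,  x(3) = 0,  x(4) = 5,  x(5) = 4.
The sequence repeats with period 3.
So x(45) = x(1 + ((45-1) mod 3)) = x(3) = 0.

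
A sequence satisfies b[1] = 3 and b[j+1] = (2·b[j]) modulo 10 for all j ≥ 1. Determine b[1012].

We have b[1] = 3, b[2] = 6, b[3] = 2, b[4] = 4, b[5] = 8, b[6] = 6.
Since b[6] = b[2] = 6, the sequence is eventually periodic: after a pre-period of length 1 it cycles with period 4.
For j ≥ 2, b[j] depends only on (j - 2) mod 4. (1012 - 2) mod 4 = 2, so b[1012] = b[4] = 4.

4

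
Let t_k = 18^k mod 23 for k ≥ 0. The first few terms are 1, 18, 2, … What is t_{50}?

We have t_0 = 1; t_1 = 18; t_2 = 2; t_3 = 13; t_4 = 4; t_5 = 3; t_6 = 8; t_7 = 6; t_8 = 16; t_9 = 12; t_{10} = 9; t_{11} = 1.
The sequence repeats with period 11.
So t_{50} = t_{0 + ((50-0) mod 11)} = t_6 = 8.

8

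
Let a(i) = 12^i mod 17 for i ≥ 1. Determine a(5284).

Listing terms: a(1) = 12,  a(2) = 8,  a(3) = 11,  a(4) = 13,  a(5) = 3,  a(6) = 2,  a(7) = 7,  a(8) = 16,  a(9) = 5,  a(10) = 9,  a(11) = 6,  a(12) = 4,  a(13) = 14,  a(14) = 15,  a(15) = 10,  a(16) = 1,  a(17) = 12.
Since a(17) = a(1) = 12, the sequence is periodic with period 16.
So a(5284) = a(1 + ((5284-1) mod 16)) = a(4) = 13.

13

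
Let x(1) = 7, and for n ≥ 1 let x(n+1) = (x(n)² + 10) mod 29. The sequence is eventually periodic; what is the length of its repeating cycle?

6

x(1) = 7; x(2) = 1; x(3) = 11; x(4) = 15; x(5) = 3; x(6) = 19; x(7) = 23; x(8) = 17; x(9) = 9; x(10) = 4; x(11) = 26; x(12) = 19.
Since x(12) = x(6) = 19, the sequence is eventually periodic: after a pre-period of length 5 it cycles with period 6.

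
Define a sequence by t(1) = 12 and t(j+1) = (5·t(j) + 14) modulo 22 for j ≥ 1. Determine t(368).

Computing terms: t(1) = 12, t(2) = 8, t(3) = 10, t(4) = 20, t(5) = 4, t(6) = 12.
The sequence repeats with period 5.
(368 - 1) mod 5 = 2, so t(368) = t(3) = 10.

10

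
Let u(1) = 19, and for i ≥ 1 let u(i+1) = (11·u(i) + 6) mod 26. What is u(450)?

17

u(1) = 19, u(2) = 7, u(3) = 5, u(4) = 9, u(5) = 1, u(6) = 17, u(7) = 11, u(8) = 23, u(9) = 25, u(10) = 21, u(11) = 3, u(12) = 13, u(13) = 19.
The sequence repeats with period 12.
(450 - 1) mod 12 = 5, so u(450) = u(6) = 17.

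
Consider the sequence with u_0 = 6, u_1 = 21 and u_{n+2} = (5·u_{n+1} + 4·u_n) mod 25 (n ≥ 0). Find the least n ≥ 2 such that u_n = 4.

u_0 = 6, u_1 = 21, u_2 = 4, u_3 = 4, u_4 = 11, u_5 = 21, u_6 = 24, u_7 = 4, u_8 = 16, u_9 = 21, u_{10} = 19, u_{11} = 4, u_{12} = 21, u_{13} = 21, u_{14} = 14, u_{15} = 4, u_{16} = 1, u_{17} = 21, u_{18} = 9, u_{19} = 4, u_{20} = 6, u_{21} = 21.
The sequence repeats with period 20.
The value 4 first appears (with n ≥ 2) at u_2.

2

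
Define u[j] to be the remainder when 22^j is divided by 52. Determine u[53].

u[1] = 22,  u[2] = 16,  u[3] = 40,  u[4] = 48,  u[5] = 16.
Since u[5] = u[2] = 16, the sequence is eventually periodic: after a pre-period of length 1 it cycles with period 3.
For j ≥ 2, u[j] depends only on (j - 2) mod 3. (53 - 2) mod 3 = 0, so u[53] = u[2] = 16.

16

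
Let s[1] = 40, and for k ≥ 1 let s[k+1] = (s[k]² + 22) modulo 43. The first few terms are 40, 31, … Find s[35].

We have s[1] = 40, s[2] = 31, s[3] = 37, s[4] = 15, s[5] = 32, s[6] = 14, s[7] = 3, s[8] = 31.
Since s[8] = s[2] = 31, the sequence is eventually periodic: after a pre-period of length 1 it cycles with period 6.
For k ≥ 2, s[k] depends only on (k - 2) mod 6. (35 - 2) mod 6 = 3, so s[35] = s[5] = 32.

32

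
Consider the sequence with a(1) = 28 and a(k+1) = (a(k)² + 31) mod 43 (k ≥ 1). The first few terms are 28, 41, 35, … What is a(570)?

41

a(1) = 28,  a(2) = 41,  a(3) = 35,  a(4) = 9,  a(5) = 26,  a(6) = 19,  a(7) = 5,  a(8) = 13,  a(9) = 28.
Since a(9) = a(1) = 28, the sequence is periodic with period 8.
So a(570) = a(1 + ((570-1) mod 8)) = a(2) = 41.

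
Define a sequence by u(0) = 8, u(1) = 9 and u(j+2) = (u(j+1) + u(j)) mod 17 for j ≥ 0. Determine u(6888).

2

We have u(0) = 8, u(1) = 9, u(2) = 0, u(3) = 9, u(4) = 9, u(5) = 1, u(6) = 10, u(7) = 11, u(8) = 4, u(9) = 15, u(10) = 2, u(11) = 0, u(12) = 2, u(13) = 2, u(14) = 4, u(15) = 6, u(16) = 10, u(17) = 16, u(18) = 9, u(19) = 8, u(20) = 0, u(21) = 8, u(22) = 8, u(23) = 16, u(24) = 7, u(25) = 6, u(26) = 13, u(27) = 2, u(28) = 15, u(29) = 0, u(30) = 15, u(31) = 15, u(32) = 13, u(33) = 11, u(34) = 7, u(35) = 1, u(36) = 8, u(37) = 9.
Since (u(36), u(37)) = (u(0), u(1)) = (8, 9) (two consecutive terms determine the rest), the sequence is periodic with period 36.
(6888 - 0) mod 36 = 12, so u(6888) = u(12) = 2.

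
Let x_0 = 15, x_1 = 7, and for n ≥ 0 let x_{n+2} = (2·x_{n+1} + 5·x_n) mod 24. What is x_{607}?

Listing terms: x_0 = 15,  x_1 = 7,  x_2 = 17,  x_3 = 21,  x_4 = 7,  x_5 = 23,  x_6 = 9,  x_7 = 13,  x_8 = 23,  x_9 = 15,  x_{10} = 1,  x_{11} = 5,  x_{12} = 15,  x_{13} = 7.
The sequence repeats with period 12.
So x_{607} = x_{0 + ((607-0) mod 12)} = x_7 = 13.

13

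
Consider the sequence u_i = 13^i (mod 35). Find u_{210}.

29

Listing terms: u_1 = 13, u_2 = 29, u_3 = 27, u_4 = 1, u_5 = 13.
Since u_5 = u_1 = 13, the sequence is periodic with period 4.
So u_{210} = u_{1 + ((210-1) mod 4)} = u_2 = 29.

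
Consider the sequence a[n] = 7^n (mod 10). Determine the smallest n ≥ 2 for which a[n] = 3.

Computing terms: a[1] = 7; a[2] = 9; a[3] = 3; a[4] = 1; a[5] = 7.
Since a[5] = a[1] = 7, the sequence is periodic with period 4.
The value 3 first appears (with n ≥ 2) at a[3].

3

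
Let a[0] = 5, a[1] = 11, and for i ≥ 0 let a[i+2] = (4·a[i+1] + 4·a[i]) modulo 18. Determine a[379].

Listing terms: a[0] = 5, a[1] = 11, a[2] = 10, a[3] = 12, a[4] = 16, a[5] = 4, a[6] = 8, a[7] = 12, a[8] = 8, a[9] = 8, a[10] = 10, a[11] = 0, a[12] = 4, a[13] = 16, a[14] = 8, a[15] = 6, a[16] = 2, a[17] = 14, a[18] = 10, a[19] = 6, a[20] = 10, a[21] = 10, a[22] = 8, a[23] = 0, a[24] = 14, a[25] = 2, a[26] = 10, a[27] = 12.
Since (a[26], a[27]) = (a[2], a[3]) = (10, 12) (two consecutive terms determine the rest), the sequence is eventually periodic: after a pre-period of length 2 it cycles with period 24.
For i ≥ 2, a[i] depends only on (i - 2) mod 24. (379 - 2) mod 24 = 17, so a[379] = a[19] = 6.

6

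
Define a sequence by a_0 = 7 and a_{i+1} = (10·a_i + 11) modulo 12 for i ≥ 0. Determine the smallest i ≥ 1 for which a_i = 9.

Computing terms: a_0 = 7; a_1 = 9; a_2 = 5; a_3 = 1; a_4 = 9.
Since a_4 = a_1 = 9, the sequence is eventually periodic: after a pre-period of length 1 it cycles with period 3.
The value 9 first appears (with i ≥ 1) at a_1.

1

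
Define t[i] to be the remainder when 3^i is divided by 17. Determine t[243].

t[1] = 3; t[2] = 9; t[3] = 10; t[4] = 13; t[5] = 5; t[6] = 15; t[7] = 11; t[8] = 16; t[9] = 14; t[10] = 8; t[11] = 7; t[12] = 4; t[13] = 12; t[14] = 2; t[15] = 6; t[16] = 1; t[17] = 3.
Since t[17] = t[1] = 3, the sequence is periodic with period 16.
(243 - 1) mod 16 = 2, so t[243] = t[3] = 10.

10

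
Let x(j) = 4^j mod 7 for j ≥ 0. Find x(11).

2

Listing terms: x(0) = 1; x(1) = 4; x(2) = 2; x(3) = 1.
The sequence repeats with period 3.
So x(11) = x(0 + ((11-0) mod 3)) = x(2) = 2.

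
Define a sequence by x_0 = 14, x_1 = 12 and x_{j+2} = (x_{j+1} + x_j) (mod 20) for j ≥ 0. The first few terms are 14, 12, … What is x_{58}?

16

We have x_0 = 14, x_1 = 12, x_2 = 6, x_3 = 18, x_4 = 4, x_5 = 2, x_6 = 6, x_7 = 8, x_8 = 14, x_9 = 2, x_{10} = 16, x_{11} = 18, x_{12} = 14, x_{13} = 12.
The sequence repeats with period 12.
So x_{58} = x_{0 + ((58-0) mod 12)} = x_{10} = 16.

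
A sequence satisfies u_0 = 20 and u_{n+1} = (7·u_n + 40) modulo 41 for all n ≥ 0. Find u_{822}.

26

We have u_0 = 20, u_1 = 16, u_2 = 29, u_3 = 38, u_4 = 19, u_5 = 9, u_6 = 21, u_7 = 23, u_8 = 37, u_9 = 12, u_{10} = 1, u_{11} = 6, u_{12} = 0, u_{13} = 40, u_{14} = 33, u_{15} = 25, u_{16} = 10, u_{17} = 28, u_{18} = 31, u_{19} = 11, u_{20} = 35, u_{21} = 39, u_{22} = 26, u_{23} = 17, u_{24} = 36, u_{25} = 5, u_{26} = 34, u_{27} = 32, u_{28} = 18, u_{29} = 2, u_{30} = 13, u_{31} = 8, u_{32} = 14, u_{33} = 15, u_{34} = 22, u_{35} = 30, u_{36} = 4, u_{37} = 27, u_{38} = 24, u_{39} = 3, u_{40} = 20.
The sequence repeats with period 40.
(822 - 0) mod 40 = 22, so u_{822} = u_{22} = 26.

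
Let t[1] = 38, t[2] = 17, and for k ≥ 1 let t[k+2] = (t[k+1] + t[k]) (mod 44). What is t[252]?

t[1] = 38, t[2] = 17, t[3] = 11, t[4] = 28, t[5] = 39, t[6] = 23, t[7] = 18, t[8] = 41, t[9] = 15, t[10] = 12, t[11] = 27, t[12] = 39, t[13] = 22, t[14] = 17, t[15] = 39, t[16] = 12, t[17] = 7, t[18] = 19, t[19] = 26, t[20] = 1, t[21] = 27, t[22] = 28, t[23] = 11, t[24] = 39, t[25] = 6, t[26] = 1, t[27] = 7, t[28] = 8, t[29] = 15, t[30] = 23, t[31] = 38, t[32] = 17.
Since (t[31], t[32]) = (t[1], t[2]) = (38, 17) (two consecutive terms determine the rest), the sequence is periodic with period 30.
(252 - 1) mod 30 = 11, so t[252] = t[12] = 39.

39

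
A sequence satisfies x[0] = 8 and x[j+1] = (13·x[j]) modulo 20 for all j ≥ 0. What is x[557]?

4

x[0] = 8, x[1] = 4, x[2] = 12, x[3] = 16, x[4] = 8.
Since x[4] = x[0] = 8, the sequence is periodic with period 4.
So x[557] = x[0 + ((557-0) mod 4)] = x[1] = 4.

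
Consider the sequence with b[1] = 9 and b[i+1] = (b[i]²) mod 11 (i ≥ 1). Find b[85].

Listing terms: b[1] = 9; b[2] = 4; b[3] = 5; b[4] = 3; b[5] = 9.
Since b[5] = b[1] = 9, the sequence is periodic with period 4.
(85 - 1) mod 4 = 0, so b[85] = b[1] = 9.

9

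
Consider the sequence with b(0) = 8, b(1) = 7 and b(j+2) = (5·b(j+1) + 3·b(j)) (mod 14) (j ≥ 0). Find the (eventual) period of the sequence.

3

We have b(0) = 8,  b(1) = 7,  b(2) = 3,  b(3) = 8,  b(4) = 7.
Since (b(3), b(4)) = (b(0), b(1)) = (8, 7) (two consecutive terms determine the rest), the sequence is periodic with period 3.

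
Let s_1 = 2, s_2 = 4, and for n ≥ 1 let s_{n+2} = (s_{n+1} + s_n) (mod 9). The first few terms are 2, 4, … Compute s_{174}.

Computing terms: s_1 = 2,  s_2 = 4,  s_3 = 6,  s_4 = 1,  s_5 = 7,  s_6 = 8,  s_7 = 6,  s_8 = 5,  s_9 = 2,  s_{10} = 7,  s_{11} = 0,  s_{12} = 7,  s_{13} = 7,  s_{14} = 5,  s_{15} = 3,  s_{16} = 8,  s_{17} = 2,  s_{18} = 1,  s_{19} = 3,  s_{20} = 4,  s_{21} = 7,  s_{22} = 2,  s_{23} = 0,  s_{24} = 2,  s_{25} = 2,  s_{26} = 4.
Since (s_{25}, s_{26}) = (s_1, s_2) = (2, 4) (two consecutive terms determine the rest), the sequence is periodic with period 24.
So s_{174} = s_{1 + ((174-1) mod 24)} = s_6 = 8.

8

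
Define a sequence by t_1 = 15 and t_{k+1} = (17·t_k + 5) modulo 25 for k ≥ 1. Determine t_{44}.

5

Listing terms: t_1 = 15; t_2 = 10; t_3 = 0; t_4 = 5; t_5 = 15.
Since t_5 = t_1 = 15, the sequence is periodic with period 4.
(44 - 1) mod 4 = 3, so t_{44} = t_4 = 5.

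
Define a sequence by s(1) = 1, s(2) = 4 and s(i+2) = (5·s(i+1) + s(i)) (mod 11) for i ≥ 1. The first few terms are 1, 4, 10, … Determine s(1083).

10

We have s(1) = 1,  s(2) = 4,  s(3) = 10,  s(4) = 10,  s(5) = 5,  s(6) = 2,  s(7) = 4,  s(8) = 0,  s(9) = 4,  s(10) = 9,  s(11) = 5,  s(12) = 1,  s(13) = 10,  s(14) = 7,  s(15) = 1,  s(16) = 1,  s(17) = 6,  s(18) = 9,  s(19) = 7,  s(20) = 0,  s(21) = 7,  s(22) = 2,  s(23) = 6,  s(24) = 10,  s(25) = 1,  s(26) = 4.
The sequence repeats with period 24.
So s(1083) = s(1 + ((1083-1) mod 24)) = s(3) = 10.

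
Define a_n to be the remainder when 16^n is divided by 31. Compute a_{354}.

Listing terms: a_1 = 16; a_2 = 8; a_3 = 4; a_4 = 2; a_5 = 1; a_6 = 16.
Since a_6 = a_1 = 16, the sequence is periodic with period 5.
(354 - 1) mod 5 = 3, so a_{354} = a_4 = 2.

2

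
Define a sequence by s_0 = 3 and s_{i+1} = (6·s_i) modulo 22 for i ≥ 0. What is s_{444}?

16

s_0 = 3; s_1 = 18; s_2 = 20; s_3 = 10; s_4 = 16; s_5 = 8; s_6 = 4; s_7 = 2; s_8 = 12; s_9 = 6; s_{10} = 14; s_{11} = 18.
Since s_{11} = s_1 = 18, the sequence is eventually periodic: after a pre-period of length 1 it cycles with period 10.
For i ≥ 1, s_i depends only on (i - 1) mod 10. (444 - 1) mod 10 = 3, so s_{444} = s_4 = 16.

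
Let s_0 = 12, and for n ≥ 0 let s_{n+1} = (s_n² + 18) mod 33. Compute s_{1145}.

We have s_0 = 12; s_1 = 30; s_2 = 27; s_3 = 21; s_4 = 30.
Since s_4 = s_1 = 30, the sequence is eventually periodic: after a pre-period of length 1 it cycles with period 3.
For n ≥ 1, s_n depends only on (n - 1) mod 3. (1145 - 1) mod 3 = 1, so s_{1145} = s_2 = 27.

27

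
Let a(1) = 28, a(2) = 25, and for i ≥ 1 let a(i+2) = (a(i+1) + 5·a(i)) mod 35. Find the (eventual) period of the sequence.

a(1) = 28,  a(2) = 25,  a(3) = 25,  a(4) = 10,  a(5) = 30,  a(6) = 10,  a(7) = 20,  a(8) = 0,  a(9) = 30,  a(10) = 30,  a(11) = 5,  a(12) = 15,  a(13) = 5,  a(14) = 10,  a(15) = 0,  a(16) = 15,  a(17) = 15,  a(18) = 20,  a(19) = 25,  a(20) = 20,  a(21) = 5,  a(22) = 0,  a(23) = 25,  a(24) = 25.
Since (a(23), a(24)) = (a(2), a(3)) = (25, 25) (two consecutive terms determine the rest), the sequence is eventually periodic: after a pre-period of length 1 it cycles with period 21.

21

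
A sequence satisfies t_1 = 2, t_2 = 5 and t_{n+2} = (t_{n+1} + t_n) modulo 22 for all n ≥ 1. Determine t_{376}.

We have t_1 = 2,  t_2 = 5,  t_3 = 7,  t_4 = 12,  t_5 = 19,  t_6 = 9,  t_7 = 6,  t_8 = 15,  t_9 = 21,  t_{10} = 14,  t_{11} = 13,  t_{12} = 5,  t_{13} = 18,  t_{14} = 1,  t_{15} = 19,  t_{16} = 20,  t_{17} = 17,  t_{18} = 15,  t_{19} = 10,  t_{20} = 3,  t_{21} = 13,  t_{22} = 16,  t_{23} = 7,  t_{24} = 1,  t_{25} = 8,  t_{26} = 9,  t_{27} = 17,  t_{28} = 4,  t_{29} = 21,  t_{30} = 3,  t_{31} = 2,  t_{32} = 5.
The sequence repeats with period 30.
So t_{376} = t_{1 + ((376-1) mod 30)} = t_{16} = 20.

20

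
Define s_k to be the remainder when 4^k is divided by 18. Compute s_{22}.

Computing terms: s_0 = 1,  s_1 = 4,  s_2 = 16,  s_3 = 10,  s_4 = 4.
Since s_4 = s_1 = 4, the sequence is eventually periodic: after a pre-period of length 1 it cycles with period 3.
For k ≥ 1, s_k depends only on (k - 1) mod 3. (22 - 1) mod 3 = 0, so s_{22} = s_1 = 4.

4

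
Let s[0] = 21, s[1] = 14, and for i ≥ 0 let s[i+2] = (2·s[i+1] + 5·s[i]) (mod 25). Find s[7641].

24

Computing terms: s[0] = 21, s[1] = 14, s[2] = 8, s[3] = 11, s[4] = 12, s[5] = 4, s[6] = 18, s[7] = 6, s[8] = 2, s[9] = 9, s[10] = 3, s[11] = 1, s[12] = 17, s[13] = 14, s[14] = 13, s[15] = 21, s[16] = 7, s[17] = 19, s[18] = 23, s[19] = 16, s[20] = 22, s[21] = 24, s[22] = 8, s[23] = 11.
Since (s[22], s[23]) = (s[2], s[3]) = (8, 11) (two consecutive terms determine the rest), the sequence is eventually periodic: after a pre-period of length 2 it cycles with period 20.
For i ≥ 2, s[i] depends only on (i - 2) mod 20. (7641 - 2) mod 20 = 19, so s[7641] = s[21] = 24.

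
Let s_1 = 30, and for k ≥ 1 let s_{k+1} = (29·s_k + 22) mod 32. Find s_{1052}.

0

s_1 = 30; s_2 = 28; s_3 = 2; s_4 = 16; s_5 = 6; s_6 = 4; s_7 = 10; s_8 = 24; s_9 = 14; s_{10} = 12; s_{11} = 18; s_{12} = 0; s_{13} = 22; s_{14} = 20; s_{15} = 26; s_{16} = 8; s_{17} = 30.
The sequence repeats with period 16.
So s_{1052} = s_{1 + ((1052-1) mod 16)} = s_{12} = 0.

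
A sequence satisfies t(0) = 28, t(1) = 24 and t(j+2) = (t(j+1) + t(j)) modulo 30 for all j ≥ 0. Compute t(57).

We have t(0) = 28; t(1) = 24; t(2) = 22; t(3) = 16; t(4) = 8; t(5) = 24; t(6) = 2; t(7) = 26; t(8) = 28; t(9) = 24.
Since (t(8), t(9)) = (t(0), t(1)) = (28, 24) (two consecutive terms determine the rest), the sequence is periodic with period 8.
(57 - 0) mod 8 = 1, so t(57) = t(1) = 24.

24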